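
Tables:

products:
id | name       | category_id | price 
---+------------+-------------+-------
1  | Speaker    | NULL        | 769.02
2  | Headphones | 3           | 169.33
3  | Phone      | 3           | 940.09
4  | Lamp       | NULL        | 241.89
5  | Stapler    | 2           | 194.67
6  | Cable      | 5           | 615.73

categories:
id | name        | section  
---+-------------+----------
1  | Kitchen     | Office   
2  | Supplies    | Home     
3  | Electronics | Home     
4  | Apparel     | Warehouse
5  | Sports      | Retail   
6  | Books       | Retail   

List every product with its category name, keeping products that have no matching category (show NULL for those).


LEFT JOIN keeps every row from products (the left table); where category_id has no match in categories, the category columns become NULL. Walk through each product:
  - product 1 (Speaker): category_id=NULL, no match -> kept with NULL
  - product 2 (Headphones): category_id=3 -> matches Electronics
  - product 3 (Phone): category_id=3 -> matches Electronics
  - product 4 (Lamp): category_id=NULL, no match -> kept with NULL
  - product 5 (Stapler): category_id=2 -> matches Supplies
  - product 6 (Cable): category_id=5 -> matches Sports
All 6 rows appear; 2 have NULL category.

SQL:
SELECT a.name, b.name AS category
FROM products a
LEFT JOIN categories b ON a.category_id = b.id

Result:
name       | category   
-----------+------------
Speaker    | NULL       
Headphones | Electronics
Phone      | Electronics
Lamp       | NULL       
Stapler    | Supplies   
Cable      | Sports     


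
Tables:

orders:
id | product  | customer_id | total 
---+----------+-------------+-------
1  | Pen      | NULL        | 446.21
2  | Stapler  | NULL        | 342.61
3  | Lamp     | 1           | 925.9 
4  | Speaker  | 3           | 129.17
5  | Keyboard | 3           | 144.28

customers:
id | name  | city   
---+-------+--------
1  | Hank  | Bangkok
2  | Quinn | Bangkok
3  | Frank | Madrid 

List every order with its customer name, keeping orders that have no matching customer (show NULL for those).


LEFT JOIN keeps every row from orders (the left table); where customer_id has no match in customers, the customer columns become NULL. Walk through each order:
  - order 1 (Pen): customer_id=NULL, no match -> kept with NULL
  - order 2 (Stapler): customer_id=NULL, no match -> kept with NULL
  - order 3 (Lamp): customer_id=1 -> matches Hank
  - order 4 (Speaker): customer_id=3 -> matches Frank
  - order 5 (Keyboard): customer_id=3 -> matches Frank
All 5 rows appear; 2 have NULL customer.

SQL:
SELECT a.product, b.name AS customer
FROM orders a
LEFT JOIN customers b ON a.customer_id = b.id

Result:
product  | customer
---------+---------
Pen      | NULL    
Stapler  | NULL    
Lamp     | Hank    
Speaker  | Frank   
Keyboard | Frank   


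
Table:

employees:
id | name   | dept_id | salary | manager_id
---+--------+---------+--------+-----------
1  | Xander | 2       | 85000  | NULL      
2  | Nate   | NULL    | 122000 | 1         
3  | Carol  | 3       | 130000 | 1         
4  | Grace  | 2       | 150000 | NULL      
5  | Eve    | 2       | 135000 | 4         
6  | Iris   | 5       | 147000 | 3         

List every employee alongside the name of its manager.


This is a self-join: employees is joined to a second copy of itself, matching each row's manager_id to another row's id. Use LEFT JOIN so rows with manager_id=NULL are kept.
  - employee 1 (Xander): manager_id=NULL -> NULL
  - employee 2 (Nate): manager_id=1 -> Xander
  - employee 3 (Carol): manager_id=1 -> Xander
  - employee 4 (Grace): manager_id=NULL -> NULL
  - employee 5 (Eve): manager_id=4 -> Grace
  - employee 6 (Iris): manager_id=3 -> Carol

SQL:
SELECT a.name AS item, b.name AS manager
FROM employees a
LEFT JOIN employees b ON a.manager_id = b.id

Result:
item   | manager
-------+--------
Xander | NULL   
Nate   | Xander 
Carol  | Xander 
Grace  | NULL   
Eve    | Grace  
Iris   | Carol  


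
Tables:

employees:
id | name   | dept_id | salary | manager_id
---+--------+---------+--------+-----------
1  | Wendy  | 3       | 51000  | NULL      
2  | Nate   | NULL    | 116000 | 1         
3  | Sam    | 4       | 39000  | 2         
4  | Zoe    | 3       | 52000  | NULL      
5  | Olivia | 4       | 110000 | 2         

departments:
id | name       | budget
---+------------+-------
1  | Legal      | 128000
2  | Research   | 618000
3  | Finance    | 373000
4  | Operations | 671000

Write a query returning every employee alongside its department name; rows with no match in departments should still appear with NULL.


LEFT JOIN keeps every row from employees (the left table); where dept_id has no match in departments, the department columns become NULL. Walk through each employee:
  - employee 1 (Wendy): dept_id=3 -> matches Finance
  - employee 2 (Nate): dept_id=NULL, no match -> kept with NULL
  - employee 3 (Sam): dept_id=4 -> matches Operations
  - employee 4 (Zoe): dept_id=3 -> matches Finance
  - employee 5 (Olivia): dept_id=4 -> matches Operations
All 5 rows appear; 1 has NULL department.

SQL:
SELECT a.name, b.name AS department
FROM employees a
LEFT JOIN departments b ON a.dept_id = b.id

Result:
name   | department
-------+-----------
Wendy  | Finance   
Nate   | NULL      
Sam    | Operations
Zoe    | Finance   
Olivia | Operations


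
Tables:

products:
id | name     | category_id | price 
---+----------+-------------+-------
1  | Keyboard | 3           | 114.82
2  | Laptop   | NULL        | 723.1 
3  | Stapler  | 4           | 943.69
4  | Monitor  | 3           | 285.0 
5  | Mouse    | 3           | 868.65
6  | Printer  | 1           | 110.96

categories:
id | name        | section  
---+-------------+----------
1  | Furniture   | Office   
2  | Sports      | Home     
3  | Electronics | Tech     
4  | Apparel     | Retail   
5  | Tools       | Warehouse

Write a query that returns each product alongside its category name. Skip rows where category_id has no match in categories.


INNER JOIN keeps only products rows whose category_id matches an id in categories. Walk through each product:
  - product 1 (Keyboard): category_id=3 -> matches Electronics
  - product 2 (Laptop): category_id=NULL, no match -> dropped
  - product 3 (Stapler): category_id=4 -> matches Apparel
  - product 4 (Monitor): category_id=3 -> matches Electronics
  - product 5 (Mouse): category_id=3 -> matches Electronics
  - product 6 (Printer): category_id=1 -> matches Furniture
So 1 of 6 rows is dropped.

SQL:
SELECT a.name, b.name AS category
FROM products a
INNER JOIN categories b ON a.category_id = b.id

Result:
name     | category   
---------+------------
Keyboard | Electronics
Stapler  | Apparel    
Monitor  | Electronics
Mouse    | Electronics
Printer  | Furniture  


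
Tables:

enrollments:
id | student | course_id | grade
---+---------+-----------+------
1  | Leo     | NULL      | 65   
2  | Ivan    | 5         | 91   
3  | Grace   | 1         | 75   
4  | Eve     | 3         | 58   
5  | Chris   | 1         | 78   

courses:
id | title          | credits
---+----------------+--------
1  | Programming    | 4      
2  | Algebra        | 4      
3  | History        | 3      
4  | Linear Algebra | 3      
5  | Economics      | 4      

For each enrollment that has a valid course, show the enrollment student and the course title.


INNER JOIN keeps only enrollments rows whose course_id matches an id in courses. Walk through each enrollment:
  - enrollment 1 (Leo): course_id=NULL, no match -> dropped
  - enrollment 2 (Ivan): course_id=5 -> matches Economics
  - enrollment 3 (Grace): course_id=1 -> matches Programming
  - enrollment 4 (Eve): course_id=3 -> matches History
  - enrollment 5 (Chris): course_id=1 -> matches Programming
So 1 of 5 rows is dropped.

SQL:
SELECT a.student, b.title AS course
FROM enrollments a
INNER JOIN courses b ON a.course_id = b.id

Result:
student | course     
--------+------------
Ivan    | Economics  
Grace   | Programming
Eve     | History    
Chris   | Programming


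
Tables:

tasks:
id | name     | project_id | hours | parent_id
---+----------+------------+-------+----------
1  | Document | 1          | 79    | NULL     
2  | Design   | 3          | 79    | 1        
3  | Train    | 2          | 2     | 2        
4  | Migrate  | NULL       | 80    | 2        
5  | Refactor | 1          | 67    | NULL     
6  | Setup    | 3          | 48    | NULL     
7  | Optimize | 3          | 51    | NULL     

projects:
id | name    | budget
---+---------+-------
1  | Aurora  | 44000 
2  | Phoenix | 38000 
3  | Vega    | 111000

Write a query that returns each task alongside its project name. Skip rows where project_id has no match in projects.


INNER JOIN keeps only tasks rows whose project_id matches an id in projects. Walk through each task:
  - task 1 (Document): project_id=1 -> matches Aurora
  - task 2 (Design): project_id=3 -> matches Vega
  - task 3 (Train): project_id=2 -> matches Phoenix
  - task 4 (Migrate): project_id=NULL, no match -> dropped
  - task 5 (Refactor): project_id=1 -> matches Aurora
  - task 6 (Setup): project_id=3 -> matches Vega
  - task 7 (Optimize): project_id=3 -> matches Vega
So 1 of 7 rows is dropped.

SQL:
SELECT a.name, b.name AS project
FROM tasks a
INNER JOIN projects b ON a.project_id = b.id

Result:
name     | project
---------+--------
Document | Aurora 
Design   | Vega   
Train    | Phoenix
Refactor | Aurora 
Setup    | Vega   
Optimize | Vega   


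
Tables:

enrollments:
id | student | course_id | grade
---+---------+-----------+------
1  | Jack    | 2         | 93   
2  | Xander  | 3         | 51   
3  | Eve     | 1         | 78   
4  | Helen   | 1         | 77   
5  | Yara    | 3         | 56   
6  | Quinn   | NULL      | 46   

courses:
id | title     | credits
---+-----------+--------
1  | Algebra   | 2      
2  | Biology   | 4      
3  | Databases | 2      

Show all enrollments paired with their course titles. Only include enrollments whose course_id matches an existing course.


INNER JOIN keeps only enrollments rows whose course_id matches an id in courses. Walk through each enrollment:
  - enrollment 1 (Jack): course_id=2 -> matches Biology
  - enrollment 2 (Xander): course_id=3 -> matches Databases
  - enrollment 3 (Eve): course_id=1 -> matches Algebra
  - enrollment 4 (Helen): course_id=1 -> matches Algebra
  - enrollment 5 (Yara): course_id=3 -> matches Databases
  - enrollment 6 (Quinn): course_id=NULL, no match -> dropped
So 1 of 6 rows is dropped.

SQL:
SELECT a.student, b.title AS course
FROM enrollments a
INNER JOIN courses b ON a.course_id = b.id

Result:
student | course   
--------+----------
Jack    | Biology  
Xander  | Databases
Eve     | Algebra  
Helen   | Algebra  
Yara    | Databases


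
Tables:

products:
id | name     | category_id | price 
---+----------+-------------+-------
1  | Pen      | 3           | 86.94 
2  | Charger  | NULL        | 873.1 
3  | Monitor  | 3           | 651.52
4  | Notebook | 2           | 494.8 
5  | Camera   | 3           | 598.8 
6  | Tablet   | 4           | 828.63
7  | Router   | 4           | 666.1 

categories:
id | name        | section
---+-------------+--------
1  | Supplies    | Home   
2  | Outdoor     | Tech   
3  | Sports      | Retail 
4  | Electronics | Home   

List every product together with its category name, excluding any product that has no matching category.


INNER JOIN keeps only products rows whose category_id matches an id in categories. Walk through each product:
  - product 1 (Pen): category_id=3 -> matches Sports
  - product 2 (Charger): category_id=NULL, no match -> dropped
  - product 3 (Monitor): category_id=3 -> matches Sports
  - product 4 (Notebook): category_id=2 -> matches Outdoor
  - product 5 (Camera): category_id=3 -> matches Sports
  - product 6 (Tablet): category_id=4 -> matches Electronics
  - product 7 (Router): category_id=4 -> matches Electronics
So 1 of 7 rows is dropped.

SQL:
SELECT a.name, b.name AS category
FROM products a
INNER JOIN categories b ON a.category_id = b.id

Result:
name     | category   
---------+------------
Pen      | Sports     
Monitor  | Sports     
Notebook | Outdoor    
Camera   | Sports     
Tablet   | Electronics
Router   | Electronics


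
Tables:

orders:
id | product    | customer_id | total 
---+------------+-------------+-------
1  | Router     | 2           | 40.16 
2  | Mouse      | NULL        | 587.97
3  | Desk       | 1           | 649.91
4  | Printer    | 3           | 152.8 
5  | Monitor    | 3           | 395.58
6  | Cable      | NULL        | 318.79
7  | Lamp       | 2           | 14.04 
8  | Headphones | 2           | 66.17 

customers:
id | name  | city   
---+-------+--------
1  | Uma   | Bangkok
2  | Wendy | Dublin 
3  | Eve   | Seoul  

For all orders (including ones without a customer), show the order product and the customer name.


LEFT JOIN keeps every row from orders (the left table); where customer_id has no match in customers, the customer columns become NULL. Walk through each order:
  - order 1 (Router): customer_id=2 -> matches Wendy
  - order 2 (Mouse): customer_id=NULL, no match -> kept with NULL
  - order 3 (Desk): customer_id=1 -> matches Uma
  - order 4 (Printer): customer_id=3 -> matches Eve
  - order 5 (Monitor): customer_id=3 -> matches Eve
  - order 6 (Cable): customer_id=NULL, no match -> kept with NULL
  - order 7 (Lamp): customer_id=2 -> matches Wendy
  - order 8 (Headphones): customer_id=2 -> matches Wendy
All 8 rows appear; 2 have NULL customer.

SQL:
SELECT a.product, b.name AS customer
FROM orders a
LEFT JOIN customers b ON a.customer_id = b.id

Result:
product    | customer
-----------+---------
Router     | Wendy   
Mouse      | NULL    
Desk       | Uma     
Printer    | Eve     
Monitor    | Eve     
Cable      | NULL    
Lamp       | Wendy   
Headphones | Wendy   


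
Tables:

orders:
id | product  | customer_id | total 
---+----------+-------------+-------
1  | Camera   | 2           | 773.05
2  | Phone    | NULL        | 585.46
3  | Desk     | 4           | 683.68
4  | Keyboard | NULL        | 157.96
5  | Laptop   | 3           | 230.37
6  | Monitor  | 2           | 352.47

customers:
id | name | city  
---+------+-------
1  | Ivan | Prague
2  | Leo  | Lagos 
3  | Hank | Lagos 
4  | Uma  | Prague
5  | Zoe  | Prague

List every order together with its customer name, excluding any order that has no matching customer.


INNER JOIN keeps only orders rows whose customer_id matches an id in customers. Walk through each order:
  - order 1 (Camera): customer_id=2 -> matches Leo
  - order 2 (Phone): customer_id=NULL, no match -> dropped
  - order 3 (Desk): customer_id=4 -> matches Uma
  - order 4 (Keyboard): customer_id=NULL, no match -> dropped
  - order 5 (Laptop): customer_id=3 -> matches Hank
  - order 6 (Monitor): customer_id=2 -> matches Leo
So 2 of 6 rows are dropped.

SQL:
SELECT a.product, b.name AS customer
FROM orders a
INNER JOIN customers b ON a.customer_id = b.id

Result:
product | customer
--------+---------
Camera  | Leo     
Desk    | Uma     
Laptop  | Hank    
Monitor | Leo     


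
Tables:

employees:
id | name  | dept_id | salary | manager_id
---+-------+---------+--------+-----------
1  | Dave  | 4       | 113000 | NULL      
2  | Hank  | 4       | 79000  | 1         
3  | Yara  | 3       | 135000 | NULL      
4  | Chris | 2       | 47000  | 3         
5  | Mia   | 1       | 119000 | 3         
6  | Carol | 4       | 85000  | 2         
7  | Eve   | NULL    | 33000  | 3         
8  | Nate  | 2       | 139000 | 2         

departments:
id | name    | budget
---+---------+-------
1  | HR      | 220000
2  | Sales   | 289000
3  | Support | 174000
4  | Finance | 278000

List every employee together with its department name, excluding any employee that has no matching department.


INNER JOIN keeps only employees rows whose dept_id matches an id in departments. Walk through each employee:
  - employee 1 (Dave): dept_id=4 -> matches Finance
  - employee 2 (Hank): dept_id=4 -> matches Finance
  - employee 3 (Yara): dept_id=3 -> matches Support
  - employee 4 (Chris): dept_id=2 -> matches Sales
  - employee 5 (Mia): dept_id=1 -> matches HR
  - employee 6 (Carol): dept_id=4 -> matches Finance
  - employee 7 (Eve): dept_id=NULL, no match -> dropped
  - employee 8 (Nate): dept_id=2 -> matches Sales
So 1 of 8 rows is dropped.

SQL:
SELECT a.name, b.name AS department
FROM employees a
INNER JOIN departments b ON a.dept_id = b.id

Result:
name  | department
------+-----------
Dave  | Finance   
Hank  | Finance   
Yara  | Support   
Chris | Sales     
Mia   | HR        
Carol | Finance   
Nate  | Sales     


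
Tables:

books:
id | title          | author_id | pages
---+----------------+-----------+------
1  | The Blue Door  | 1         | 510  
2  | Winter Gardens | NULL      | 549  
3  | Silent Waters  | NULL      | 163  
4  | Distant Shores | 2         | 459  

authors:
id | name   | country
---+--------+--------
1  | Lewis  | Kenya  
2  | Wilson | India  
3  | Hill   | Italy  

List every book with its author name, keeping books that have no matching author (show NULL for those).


LEFT JOIN keeps every row from books (the left table); where author_id has no match in authors, the author columns become NULL. Walk through each book:
  - book 1 (The Blue Door): author_id=1 -> matches Lewis
  - book 2 (Winter Gardens): author_id=NULL, no match -> kept with NULL
  - book 3 (Silent Waters): author_id=NULL, no match -> kept with NULL
  - book 4 (Distant Shores): author_id=2 -> matches Wilson
All 4 rows appear; 2 have NULL author.

SQL:
SELECT a.title, b.name AS author
FROM books a
LEFT JOIN authors b ON a.author_id = b.id

Result:
title          | author
---------------+-------
The Blue Door  | Lewis 
Winter Gardens | NULL  
Silent Waters  | NULL  
Distant Shores | Wilson


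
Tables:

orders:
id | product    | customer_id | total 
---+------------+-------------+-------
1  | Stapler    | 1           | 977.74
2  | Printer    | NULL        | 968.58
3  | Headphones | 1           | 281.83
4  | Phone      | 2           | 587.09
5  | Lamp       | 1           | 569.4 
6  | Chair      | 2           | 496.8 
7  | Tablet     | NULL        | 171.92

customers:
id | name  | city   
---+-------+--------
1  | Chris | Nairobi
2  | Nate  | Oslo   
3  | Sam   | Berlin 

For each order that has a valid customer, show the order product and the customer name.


INNER JOIN keeps only orders rows whose customer_id matches an id in customers. Walk through each order:
  - order 1 (Stapler): customer_id=1 -> matches Chris
  - order 2 (Printer): customer_id=NULL, no match -> dropped
  - order 3 (Headphones): customer_id=1 -> matches Chris
  - order 4 (Phone): customer_id=2 -> matches Nate
  - order 5 (Lamp): customer_id=1 -> matches Chris
  - order 6 (Chair): customer_id=2 -> matches Nate
  - order 7 (Tablet): customer_id=NULL, no match -> dropped
So 2 of 7 rows are dropped.

SQL:
SELECT a.product, b.name AS customer
FROM orders a
INNER JOIN customers b ON a.customer_id = b.id

Result:
product    | customer
-----------+---------
Stapler    | Chris   
Headphones | Chris   
Phone      | Nate    
Lamp       | Chris   
Chair      | Nate    


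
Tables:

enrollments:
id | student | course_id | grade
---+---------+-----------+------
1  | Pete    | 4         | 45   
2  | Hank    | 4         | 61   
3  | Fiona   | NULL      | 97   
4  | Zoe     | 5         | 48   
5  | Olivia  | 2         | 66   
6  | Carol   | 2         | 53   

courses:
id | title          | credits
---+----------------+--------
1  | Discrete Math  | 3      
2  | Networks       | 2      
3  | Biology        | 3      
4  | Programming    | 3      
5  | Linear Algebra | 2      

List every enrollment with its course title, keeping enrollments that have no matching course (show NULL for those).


LEFT JOIN keeps every row from enrollments (the left table); where course_id has no match in courses, the course columns become NULL. Walk through each enrollment:
  - enrollment 1 (Pete): course_id=4 -> matches Programming
  - enrollment 2 (Hank): course_id=4 -> matches Programming
  - enrollment 3 (Fiona): course_id=NULL, no match -> kept with NULL
  - enrollment 4 (Zoe): course_id=5 -> matches Linear Algebra
  - enrollment 5 (Olivia): course_id=2 -> matches Networks
  - enrollment 6 (Carol): course_id=2 -> matches Networks
All 6 rows appear; 1 has NULL course.

SQL:
SELECT a.student, b.title AS course
FROM enrollments a
LEFT JOIN courses b ON a.course_id = b.id

Result:
student | course        
--------+---------------
Pete    | Programming   
Hank    | Programming   
Fiona   | NULL          
Zoe     | Linear Algebra
Olivia  | Networks      
Carol   | Networks      


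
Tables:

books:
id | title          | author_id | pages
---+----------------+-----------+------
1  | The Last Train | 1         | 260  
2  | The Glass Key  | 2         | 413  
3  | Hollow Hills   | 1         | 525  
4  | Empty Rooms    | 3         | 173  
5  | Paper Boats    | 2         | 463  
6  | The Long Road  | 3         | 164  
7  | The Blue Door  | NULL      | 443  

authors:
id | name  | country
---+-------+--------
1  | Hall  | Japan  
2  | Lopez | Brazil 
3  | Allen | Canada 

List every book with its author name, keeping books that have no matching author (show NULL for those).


LEFT JOIN keeps every row from books (the left table); where author_id has no match in authors, the author columns become NULL. Walk through each book:
  - book 1 (The Last Train): author_id=1 -> matches Hall
  - book 2 (The Glass Key): author_id=2 -> matches Lopez
  - book 3 (Hollow Hills): author_id=1 -> matches Hall
  - book 4 (Empty Rooms): author_id=3 -> matches Allen
  - book 5 (Paper Boats): author_id=2 -> matches Lopez
  - book 6 (The Long Road): author_id=3 -> matches Allen
  - book 7 (The Blue Door): author_id=NULL, no match -> kept with NULL
All 7 rows appear; 1 has NULL author.

SQL:
SELECT a.title, b.name AS author
FROM books a
LEFT JOIN authors b ON a.author_id = b.id

Result:
title          | author
---------------+-------
The Last Train | Hall  
The Glass Key  | Lopez 
Hollow Hills   | Hall  
Empty Rooms    | Allen 
Paper Boats    | Lopez 
The Long Road  | Allen 
The Blue Door  | NULL  


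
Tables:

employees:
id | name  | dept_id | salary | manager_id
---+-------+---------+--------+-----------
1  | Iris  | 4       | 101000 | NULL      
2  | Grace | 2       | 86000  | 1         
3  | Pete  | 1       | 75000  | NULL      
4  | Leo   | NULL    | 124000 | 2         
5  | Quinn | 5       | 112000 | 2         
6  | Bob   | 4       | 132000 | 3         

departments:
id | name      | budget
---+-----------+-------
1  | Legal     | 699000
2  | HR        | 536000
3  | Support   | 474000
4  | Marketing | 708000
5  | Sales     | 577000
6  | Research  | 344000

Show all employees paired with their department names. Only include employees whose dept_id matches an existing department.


INNER JOIN keeps only employees rows whose dept_id matches an id in departments. Walk through each employee:
  - employee 1 (Iris): dept_id=4 -> matches Marketing
  - employee 2 (Grace): dept_id=2 -> matches HR
  - employee 3 (Pete): dept_id=1 -> matches Legal
  - employee 4 (Leo): dept_id=NULL, no match -> dropped
  - employee 5 (Quinn): dept_id=5 -> matches Sales
  - employee 6 (Bob): dept_id=4 -> matches Marketing
So 1 of 6 rows is dropped.

SQL:
SELECT a.name, b.name AS department
FROM employees a
INNER JOIN departments b ON a.dept_id = b.id

Result:
name  | department
------+-----------
Iris  | Marketing 
Grace | HR        
Pete  | Legal     
Quinn | Sales     
Bob   | Marketing 


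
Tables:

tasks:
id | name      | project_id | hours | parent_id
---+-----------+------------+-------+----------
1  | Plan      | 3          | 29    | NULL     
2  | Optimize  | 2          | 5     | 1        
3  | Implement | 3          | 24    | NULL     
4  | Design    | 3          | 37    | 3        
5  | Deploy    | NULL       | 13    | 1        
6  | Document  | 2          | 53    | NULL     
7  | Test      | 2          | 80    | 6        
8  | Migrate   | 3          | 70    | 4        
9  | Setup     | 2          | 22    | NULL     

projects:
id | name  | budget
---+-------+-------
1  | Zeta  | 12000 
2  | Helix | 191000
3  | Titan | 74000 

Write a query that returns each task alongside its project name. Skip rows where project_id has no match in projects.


INNER JOIN keeps only tasks rows whose project_id matches an id in projects. Walk through each task:
  - task 1 (Plan): project_id=3 -> matches Titan
  - task 2 (Optimize): project_id=2 -> matches Helix
  - task 3 (Implement): project_id=3 -> matches Titan
  - task 4 (Design): project_id=3 -> matches Titan
  - task 5 (Deploy): project_id=NULL, no match -> dropped
  - task 6 (Document): project_id=2 -> matches Helix
  - task 7 (Test): project_id=2 -> matches Helix
  - task 8 (Migrate): project_id=3 -> matches Titan
  - task 9 (Setup): project_id=2 -> matches Helix
So 1 of 9 rows is dropped.

SQL:
SELECT a.name, b.name AS project
FROM tasks a
INNER JOIN projects b ON a.project_id = b.id

Result:
name      | project
----------+--------
Plan      | Titan  
Optimize  | Helix  
Implement | Titan  
Design    | Titan  
Document  | Helix  
Test      | Helix  
Migrate   | Titan  
Setup     | Helix  


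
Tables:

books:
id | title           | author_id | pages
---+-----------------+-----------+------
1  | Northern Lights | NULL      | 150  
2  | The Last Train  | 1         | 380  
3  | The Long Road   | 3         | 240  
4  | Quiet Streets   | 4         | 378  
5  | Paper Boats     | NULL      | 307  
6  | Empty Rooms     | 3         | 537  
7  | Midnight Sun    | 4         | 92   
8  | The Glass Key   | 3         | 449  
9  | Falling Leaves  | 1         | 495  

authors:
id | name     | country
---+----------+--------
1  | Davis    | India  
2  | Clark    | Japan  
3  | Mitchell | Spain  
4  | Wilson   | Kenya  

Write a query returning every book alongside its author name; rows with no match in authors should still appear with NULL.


LEFT JOIN keeps every row from books (the left table); where author_id has no match in authors, the author columns become NULL. Walk through each book:
  - book 1 (Northern Lights): author_id=NULL, no match -> kept with NULL
  - book 2 (The Last Train): author_id=1 -> matches Davis
  - book 3 (The Long Road): author_id=3 -> matches Mitchell
  - book 4 (Quiet Streets): author_id=4 -> matches Wilson
  - book 5 (Paper Boats): author_id=NULL, no match -> kept with NULL
  - book 6 (Empty Rooms): author_id=3 -> matches Mitchell
  - book 7 (Midnight Sun): author_id=4 -> matches Wilson
  - book 8 (The Glass Key): author_id=3 -> matches Mitchell
  - book 9 (Falling Leaves): author_id=1 -> matches Davis
All 9 rows appear; 2 have NULL author.

SQL:
SELECT a.title, b.name AS author
FROM books a
LEFT JOIN authors b ON a.author_id = b.id

Result:
title           | author  
----------------+---------
Northern Lights | NULL    
The Last Train  | Davis   
The Long Road   | Mitchell
Quiet Streets   | Wilson  
Paper Boats     | NULL    
Empty Rooms     | Mitchell
Midnight Sun    | Wilson  
The Glass Key   | Mitchell
Falling Leaves  | Davis   


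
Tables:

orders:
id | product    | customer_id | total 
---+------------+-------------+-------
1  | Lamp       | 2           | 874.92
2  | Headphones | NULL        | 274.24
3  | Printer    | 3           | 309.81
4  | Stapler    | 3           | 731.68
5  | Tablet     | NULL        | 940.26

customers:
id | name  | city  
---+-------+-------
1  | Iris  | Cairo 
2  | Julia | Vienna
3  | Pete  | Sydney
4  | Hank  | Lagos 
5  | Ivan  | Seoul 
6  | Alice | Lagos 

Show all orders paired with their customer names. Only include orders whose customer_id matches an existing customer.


INNER JOIN keeps only orders rows whose customer_id matches an id in customers. Walk through each order:
  - order 1 (Lamp): customer_id=2 -> matches Julia
  - order 2 (Headphones): customer_id=NULL, no match -> dropped
  - order 3 (Printer): customer_id=3 -> matches Pete
  - order 4 (Stapler): customer_id=3 -> matches Pete
  - order 5 (Tablet): customer_id=NULL, no match -> dropped
So 2 of 5 rows are dropped.

SQL:
SELECT a.product, b.name AS customer
FROM orders a
INNER JOIN customers b ON a.customer_id = b.id

Result:
product | customer
--------+---------
Lamp    | Julia   
Printer | Pete    
Stapler | Pete    


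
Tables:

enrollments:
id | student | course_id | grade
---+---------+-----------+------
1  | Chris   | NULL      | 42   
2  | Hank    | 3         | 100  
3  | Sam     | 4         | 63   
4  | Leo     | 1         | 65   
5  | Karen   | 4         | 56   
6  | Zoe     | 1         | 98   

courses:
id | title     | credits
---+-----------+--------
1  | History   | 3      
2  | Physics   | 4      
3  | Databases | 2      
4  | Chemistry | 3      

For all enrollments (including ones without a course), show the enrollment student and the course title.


LEFT JOIN keeps every row from enrollments (the left table); where course_id has no match in courses, the course columns become NULL. Walk through each enrollment:
  - enrollment 1 (Chris): course_id=NULL, no match -> kept with NULL
  - enrollment 2 (Hank): course_id=3 -> matches Databases
  - enrollment 3 (Sam): course_id=4 -> matches Chemistry
  - enrollment 4 (Leo): course_id=1 -> matches History
  - enrollment 5 (Karen): course_id=4 -> matches Chemistry
  - enrollment 6 (Zoe): course_id=1 -> matches History
All 6 rows appear; 1 has NULL course.

SQL:
SELECT a.student, b.title AS course
FROM enrollments a
LEFT JOIN courses b ON a.course_id = b.id

Result:
student | course   
--------+----------
Chris   | NULL     
Hank    | Databases
Sam     | Chemistry
Leo     | History  
Karen   | Chemistry
Zoe     | History  


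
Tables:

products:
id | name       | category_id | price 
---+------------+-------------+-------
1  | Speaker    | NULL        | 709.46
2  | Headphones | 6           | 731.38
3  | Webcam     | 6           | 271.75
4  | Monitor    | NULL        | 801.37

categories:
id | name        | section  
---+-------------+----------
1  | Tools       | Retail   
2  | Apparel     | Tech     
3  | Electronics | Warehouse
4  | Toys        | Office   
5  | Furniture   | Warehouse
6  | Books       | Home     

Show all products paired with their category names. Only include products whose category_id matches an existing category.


INNER JOIN keeps only products rows whose category_id matches an id in categories. Walk through each product:
  - product 1 (Speaker): category_id=NULL, no match -> dropped
  - product 2 (Headphones): category_id=6 -> matches Books
  - product 3 (Webcam): category_id=6 -> matches Books
  - product 4 (Monitor): category_id=NULL, no match -> dropped
So 2 of 4 rows are dropped.

SQL:
SELECT a.name, b.name AS category
FROM products a
INNER JOIN categories b ON a.category_id = b.id

Result:
name       | category
-----------+---------
Headphones | Books   
Webcam     | Books   


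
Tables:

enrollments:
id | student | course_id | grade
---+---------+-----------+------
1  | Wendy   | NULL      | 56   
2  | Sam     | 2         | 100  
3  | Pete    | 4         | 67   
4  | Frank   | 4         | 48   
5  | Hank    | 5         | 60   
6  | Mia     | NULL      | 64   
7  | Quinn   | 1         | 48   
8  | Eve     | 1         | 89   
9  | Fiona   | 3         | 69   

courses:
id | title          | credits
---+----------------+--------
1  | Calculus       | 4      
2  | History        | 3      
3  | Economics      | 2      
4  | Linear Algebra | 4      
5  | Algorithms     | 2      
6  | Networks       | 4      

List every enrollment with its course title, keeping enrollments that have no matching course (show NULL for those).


LEFT JOIN keeps every row from enrollments (the left table); where course_id has no match in courses, the course columns become NULL. Walk through each enrollment:
  - enrollment 1 (Wendy): course_id=NULL, no match -> kept with NULL
  - enrollment 2 (Sam): course_id=2 -> matches History
  - enrollment 3 (Pete): course_id=4 -> matches Linear Algebra
  - enrollment 4 (Frank): course_id=4 -> matches Linear Algebra
  - enrollment 5 (Hank): course_id=5 -> matches Algorithms
  - enrollment 6 (Mia): course_id=NULL, no match -> kept with NULL
  - enrollment 7 (Quinn): course_id=1 -> matches Calculus
  - enrollment 8 (Eve): course_id=1 -> matches Calculus
  - enrollment 9 (Fiona): course_id=3 -> matches Economics
All 9 rows appear; 2 have NULL course.

SQL:
SELECT a.student, b.title AS course
FROM enrollments a
LEFT JOIN courses b ON a.course_id = b.id

Result:
student | course        
--------+---------------
Wendy   | NULL          
Sam     | History       
Pete    | Linear Algebra
Frank   | Linear Algebra
Hank    | Algorithms    
Mia     | NULL          
Quinn   | Calculus      
Eve     | Calculus      
Fiona   | Economics     


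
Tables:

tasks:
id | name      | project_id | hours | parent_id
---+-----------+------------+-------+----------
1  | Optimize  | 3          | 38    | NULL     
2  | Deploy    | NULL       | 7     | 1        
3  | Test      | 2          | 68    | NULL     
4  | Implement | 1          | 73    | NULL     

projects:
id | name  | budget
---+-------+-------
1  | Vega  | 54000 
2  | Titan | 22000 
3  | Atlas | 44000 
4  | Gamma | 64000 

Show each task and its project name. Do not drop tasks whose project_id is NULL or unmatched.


LEFT JOIN keeps every row from tasks (the left table); where project_id has no match in projects, the project columns become NULL. Walk through each task:
  - task 1 (Optimize): project_id=3 -> matches Atlas
  - task 2 (Deploy): project_id=NULL, no match -> kept with NULL
  - task 3 (Test): project_id=2 -> matches Titan
  - task 4 (Implement): project_id=1 -> matches Vega
All 4 rows appear; 1 has NULL project.

SQL:
SELECT a.name, b.name AS project
FROM tasks a
LEFT JOIN projects b ON a.project_id = b.id

Result:
name      | project
----------+--------
Optimize  | Atlas  
Deploy    | NULL   
Test      | Titan  
Implement | Vega   


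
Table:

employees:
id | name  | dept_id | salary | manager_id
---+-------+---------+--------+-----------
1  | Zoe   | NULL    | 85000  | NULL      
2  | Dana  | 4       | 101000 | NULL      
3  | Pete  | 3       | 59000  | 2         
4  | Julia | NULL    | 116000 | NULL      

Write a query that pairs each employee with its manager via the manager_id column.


This is a self-join: employees is joined to a second copy of itself, matching each row's manager_id to another row's id. Use LEFT JOIN so rows with manager_id=NULL are kept.
  - employee 1 (Zoe): manager_id=NULL -> NULL
  - employee 2 (Dana): manager_id=NULL -> NULL
  - employee 3 (Pete): manager_id=2 -> Dana
  - employee 4 (Julia): manager_id=NULL -> NULL

SQL:
SELECT a.name AS item, b.name AS manager
FROM employees a
LEFT JOIN employees b ON a.manager_id = b.id

Result:
item  | manager
------+--------
Zoe   | NULL   
Dana  | NULL   
Pete  | Dana   
Julia | NULL   


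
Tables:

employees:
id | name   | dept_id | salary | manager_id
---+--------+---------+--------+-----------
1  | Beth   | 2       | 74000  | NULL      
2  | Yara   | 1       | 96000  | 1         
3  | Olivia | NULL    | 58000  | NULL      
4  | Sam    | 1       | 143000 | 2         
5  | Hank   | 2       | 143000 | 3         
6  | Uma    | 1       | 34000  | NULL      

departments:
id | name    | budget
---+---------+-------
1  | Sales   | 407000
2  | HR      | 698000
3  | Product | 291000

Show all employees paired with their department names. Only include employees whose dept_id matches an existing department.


INNER JOIN keeps only employees rows whose dept_id matches an id in departments. Walk through each employee:
  - employee 1 (Beth): dept_id=2 -> matches HR
  - employee 2 (Yara): dept_id=1 -> matches Sales
  - employee 3 (Olivia): dept_id=NULL, no match -> dropped
  - employee 4 (Sam): dept_id=1 -> matches Sales
  - employee 5 (Hank): dept_id=2 -> matches HR
  - employee 6 (Uma): dept_id=1 -> matches Sales
So 1 of 6 rows is dropped.

SQL:
SELECT a.name, b.name AS department
FROM employees a
INNER JOIN departments b ON a.dept_id = b.id

Result:
name | department
-----+-----------
Beth | HR        
Yara | Sales     
Sam  | Sales     
Hank | HR        
Uma  | Sales     


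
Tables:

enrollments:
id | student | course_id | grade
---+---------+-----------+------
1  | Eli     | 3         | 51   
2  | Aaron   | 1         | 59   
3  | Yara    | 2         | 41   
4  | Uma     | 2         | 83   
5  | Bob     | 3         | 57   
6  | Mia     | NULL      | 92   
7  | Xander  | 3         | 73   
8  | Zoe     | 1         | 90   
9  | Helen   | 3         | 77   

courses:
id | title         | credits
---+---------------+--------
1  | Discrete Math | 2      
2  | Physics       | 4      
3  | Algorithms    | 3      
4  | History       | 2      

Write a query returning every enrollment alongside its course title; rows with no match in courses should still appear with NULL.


LEFT JOIN keeps every row from enrollments (the left table); where course_id has no match in courses, the course columns become NULL. Walk through each enrollment:
  - enrollment 1 (Eli): course_id=3 -> matches Algorithms
  - enrollment 2 (Aaron): course_id=1 -> matches Discrete Math
  - enrollment 3 (Yara): course_id=2 -> matches Physics
  - enrollment 4 (Uma): course_id=2 -> matches Physics
  - enrollment 5 (Bob): course_id=3 -> matches Algorithms
  - enrollment 6 (Mia): course_id=NULL, no match -> kept with NULL
  - enrollment 7 (Xander): course_id=3 -> matches Algorithms
  - enrollment 8 (Zoe): course_id=1 -> matches Discrete Math
  - enrollment 9 (Helen): course_id=3 -> matches Algorithms
All 9 rows appear; 1 has NULL course.

SQL:
SELECT a.student, b.title AS course
FROM enrollments a
LEFT JOIN courses b ON a.course_id = b.id

Result:
student | course       
--------+--------------
Eli     | Algorithms   
Aaron   | Discrete Math
Yara    | Physics      
Uma     | Physics      
Bob     | Algorithms   
Mia     | NULL         
Xander  | Algorithms   
Zoe     | Discrete Math
Helen   | Algorithms   


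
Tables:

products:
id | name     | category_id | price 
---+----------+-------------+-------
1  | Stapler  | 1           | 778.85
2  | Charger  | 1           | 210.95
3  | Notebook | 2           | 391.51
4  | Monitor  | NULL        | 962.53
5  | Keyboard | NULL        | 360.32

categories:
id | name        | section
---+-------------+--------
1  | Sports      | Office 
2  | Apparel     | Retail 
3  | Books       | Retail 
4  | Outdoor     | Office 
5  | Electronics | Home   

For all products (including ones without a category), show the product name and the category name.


LEFT JOIN keeps every row from products (the left table); where category_id has no match in categories, the category columns become NULL. Walk through each product:
  - product 1 (Stapler): category_id=1 -> matches Sports
  - product 2 (Charger): category_id=1 -> matches Sports
  - product 3 (Notebook): category_id=2 -> matches Apparel
  - product 4 (Monitor): category_id=NULL, no match -> kept with NULL
  - product 5 (Keyboard): category_id=NULL, no match -> kept with NULL
All 5 rows appear; 2 have NULL category.

SQL:
SELECT a.name, b.name AS category
FROM products a
LEFT JOIN categories b ON a.category_id = b.id

Result:
name     | category
---------+---------
Stapler  | Sports  
Charger  | Sports  
Notebook | Apparel 
Monitor  | NULL    
Keyboard | NULL    


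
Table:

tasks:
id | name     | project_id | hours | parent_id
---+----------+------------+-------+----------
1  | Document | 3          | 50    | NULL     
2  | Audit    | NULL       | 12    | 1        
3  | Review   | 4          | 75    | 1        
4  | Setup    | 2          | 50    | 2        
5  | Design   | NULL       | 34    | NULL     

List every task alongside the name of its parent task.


This is a self-join: tasks is joined to a second copy of itself, matching each row's parent_id to another row's id. Use LEFT JOIN so rows with parent_id=NULL are kept.
  - task 1 (Document): parent_id=NULL -> NULL
  - task 2 (Audit): parent_id=1 -> Document
  - task 3 (Review): parent_id=1 -> Document
  - task 4 (Setup): parent_id=2 -> Audit
  - task 5 (Design): parent_id=NULL -> NULL

SQL:
SELECT a.name AS item, b.name AS parent
FROM tasks a
LEFT JOIN tasks b ON a.parent_id = b.id

Result:
item     | parent  
---------+---------
Document | NULL    
Audit    | Document
Review   | Document
Setup    | Audit   
Design   | NULL    
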